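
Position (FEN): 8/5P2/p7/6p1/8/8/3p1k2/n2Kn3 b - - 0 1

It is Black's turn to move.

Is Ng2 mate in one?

After Ng2: white king on d1; in check: no.
White is not in check, so this cannot be checkmate.

no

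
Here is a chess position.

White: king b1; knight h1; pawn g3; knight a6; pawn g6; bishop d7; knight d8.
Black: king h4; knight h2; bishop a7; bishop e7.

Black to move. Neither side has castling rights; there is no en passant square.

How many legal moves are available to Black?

Black to move; king on h4.
In check: yes, from the white pawn on g3.
Legal moves: Kh5, Kg5.
Count: 2.

2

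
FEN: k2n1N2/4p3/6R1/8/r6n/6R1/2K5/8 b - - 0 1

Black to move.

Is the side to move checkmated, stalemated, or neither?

neither

Black to move; black king on a8.
In check: no.
Legal moves for Black include: Nf7, Nb7, Ne6, Nc6, Kb8, Kb7, Ka7, Nxg6, Nf5, Nf3, Ng2, Ra7, Ra6, Ra5, Rg4, Rf4, Re4, Rd4, ... (list truncated; more exist).
Black has legal moves and is not in check → neither.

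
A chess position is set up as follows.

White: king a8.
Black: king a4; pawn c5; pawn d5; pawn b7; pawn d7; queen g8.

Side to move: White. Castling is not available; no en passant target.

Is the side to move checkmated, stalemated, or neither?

White to move; white king on a8.
In check: yes, from the black queen on g8.
Legal moves for White: Kxb7, Ka7.
White is in check but has 2 legal moves → neither.

neither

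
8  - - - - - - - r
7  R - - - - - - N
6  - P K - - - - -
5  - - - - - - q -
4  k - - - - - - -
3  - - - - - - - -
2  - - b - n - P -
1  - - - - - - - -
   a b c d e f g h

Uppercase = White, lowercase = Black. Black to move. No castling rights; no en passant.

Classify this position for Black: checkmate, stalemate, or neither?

neither

Black to move; black king on a4.
In check: yes, from the white rook on a7.
King squares — a3: attacked by Ra7; b3: available; b4: available; a5: attacked by Ra7; b5: attacked by Kc6.
Legal moves for Black: Kb4, Kb3, Qa5.
Black is in check but has 3 legal moves → neither.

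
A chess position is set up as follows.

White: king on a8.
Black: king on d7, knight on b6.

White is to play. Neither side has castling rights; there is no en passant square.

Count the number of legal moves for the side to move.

3

White to move; king on a8.
In check: yes, from the black knight on b6.
Legal moves: Kb8, Kb7, Ka7.
Count: 3.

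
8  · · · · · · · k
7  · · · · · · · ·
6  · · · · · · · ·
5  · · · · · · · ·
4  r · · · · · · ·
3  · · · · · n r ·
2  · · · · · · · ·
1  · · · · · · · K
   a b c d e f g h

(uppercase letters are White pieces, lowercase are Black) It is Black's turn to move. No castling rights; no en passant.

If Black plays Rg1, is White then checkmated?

yes

After Rg1: white king on h1; in check: yes, from the black rook on g1.
King squares — g1: attacked by Nf3; g2: attacked by Rg1; h2: attacked by Nf3.
White has no legal moves → checkmate.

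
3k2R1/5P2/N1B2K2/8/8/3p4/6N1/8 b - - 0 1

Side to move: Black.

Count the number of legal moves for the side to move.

0

Black to move; king on d8.
In check: yes, from the white rook on g8.
Legal moves: none.
Count: 0.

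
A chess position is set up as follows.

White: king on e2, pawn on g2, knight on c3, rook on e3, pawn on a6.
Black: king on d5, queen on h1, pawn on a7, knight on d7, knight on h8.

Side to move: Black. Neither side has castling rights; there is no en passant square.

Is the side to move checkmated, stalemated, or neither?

Black to move; black king on d5.
In check: yes, from the white knight on c3.
King squares — c4: available; d4: available; e4: attacked by Nc3; c5: available; e5: attacked by Re3; c6: available; d6: available; e6: attacked by Re3.
Legal moves for Black: Kd6, Kc6, Kc5, Kd4, Kc4.
Black is in check but has 5 legal moves → neither.

neither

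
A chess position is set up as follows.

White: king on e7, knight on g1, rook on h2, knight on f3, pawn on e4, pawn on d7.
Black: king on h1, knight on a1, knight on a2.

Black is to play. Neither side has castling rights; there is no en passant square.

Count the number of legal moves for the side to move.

Black to move; king on h1.
In check: yes, from the white rook on h2.
Legal moves: none.
Count: 0.

0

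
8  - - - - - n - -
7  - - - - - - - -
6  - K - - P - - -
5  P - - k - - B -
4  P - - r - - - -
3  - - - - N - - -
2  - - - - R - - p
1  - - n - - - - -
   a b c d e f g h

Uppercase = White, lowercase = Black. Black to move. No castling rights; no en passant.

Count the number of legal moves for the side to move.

Black to move; king on d5.
In check: yes, from the white knight on e3.
Legal moves: Kxe6, Kd6, Ke5, Ke4.
Count: 4.

4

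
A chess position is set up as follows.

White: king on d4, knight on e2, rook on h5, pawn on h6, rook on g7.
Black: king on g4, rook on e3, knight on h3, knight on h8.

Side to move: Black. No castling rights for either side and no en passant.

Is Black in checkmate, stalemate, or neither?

neither

Black to move; black king on g4.
In check: yes, from the white rook on g7.
King squares — f3: available; g3: attacked by Ne2; h3: own knight; f4: attacked by Ne2; h4: attacked by Rh5; f5: attacked by Rh5; g5: attacked by Rh5; h5: available.
Legal moves for Black: Kxh5, Kf3, Ng6, Ng5.
Black is in check but has 4 legal moves → neither.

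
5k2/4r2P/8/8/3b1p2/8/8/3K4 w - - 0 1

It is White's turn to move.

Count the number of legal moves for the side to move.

White to move; king on d1.
In check: no.
Legal moves: Kd2, Kc2, Kc1, h8=Q+, h8=R+, h8=B, h8=N.
Count: 7.

7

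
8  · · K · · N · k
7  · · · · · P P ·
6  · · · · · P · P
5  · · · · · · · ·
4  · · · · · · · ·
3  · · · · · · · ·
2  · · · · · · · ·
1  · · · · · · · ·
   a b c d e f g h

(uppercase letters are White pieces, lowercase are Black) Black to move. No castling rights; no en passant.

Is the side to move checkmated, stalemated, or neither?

checkmate

Black to move; black king on h8.
In check: yes, from the white pawn on g7.
King squares — g7: attacked by Pf6; h7: attacked by Nf8; g8: attacked by Pf7.
Legal moves for Black: none.
In check with no legal moves → checkmate.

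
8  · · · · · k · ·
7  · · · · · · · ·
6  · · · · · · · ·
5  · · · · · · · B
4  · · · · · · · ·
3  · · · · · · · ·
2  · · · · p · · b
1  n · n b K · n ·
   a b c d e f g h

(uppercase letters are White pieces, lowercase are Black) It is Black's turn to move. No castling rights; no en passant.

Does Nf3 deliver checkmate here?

After Nf3: white king on e1; in check: yes, from the black knight on f3.
White has 2 legal replies: Kf2, Bxf3.
In check but a legal move exists → not checkmate.

no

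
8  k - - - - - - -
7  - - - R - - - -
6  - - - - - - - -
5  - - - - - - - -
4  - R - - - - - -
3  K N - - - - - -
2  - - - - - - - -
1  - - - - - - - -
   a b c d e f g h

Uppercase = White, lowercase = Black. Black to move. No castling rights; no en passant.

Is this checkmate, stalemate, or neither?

Black to move; black king on a8.
In check: no.
King squares — a7: attacked by Rd7; b7: attacked by Rb4; b8: attacked by Rb4.
Legal moves for Black: none.
Not in check and no legal moves → stalemate.

stalemate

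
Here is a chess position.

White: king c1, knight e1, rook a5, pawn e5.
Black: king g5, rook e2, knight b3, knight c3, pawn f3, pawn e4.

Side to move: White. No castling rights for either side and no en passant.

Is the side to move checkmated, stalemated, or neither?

checkmate

White to move; white king on c1.
In check: yes, from the black knight on b3.
King squares — b1: attacked by Nc3; d1: attacked by Nc3; b2: attacked by Re2; c2: attacked by Re2; d2: attacked by Re2.
Legal moves for White: none.
In check with no legal moves → checkmate.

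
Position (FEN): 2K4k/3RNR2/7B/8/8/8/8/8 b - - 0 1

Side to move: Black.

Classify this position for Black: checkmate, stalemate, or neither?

Black to move; black king on h8.
In check: no.
King squares — g7: attacked by Bh6; h7: attacked by Rf7; g8: attacked by Ne7.
Legal moves for Black: none.
Not in check and no legal moves → stalemate.

stalemate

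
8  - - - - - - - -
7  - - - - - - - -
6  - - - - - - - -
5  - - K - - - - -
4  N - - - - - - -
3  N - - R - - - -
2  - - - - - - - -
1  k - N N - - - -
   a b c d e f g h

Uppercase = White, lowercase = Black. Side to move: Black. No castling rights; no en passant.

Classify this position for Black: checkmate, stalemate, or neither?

Black to move; black king on a1.
In check: no.
King squares — b1: attacked by Na3; a2: attacked by Nc1; b2: attacked by Nd1.
Legal moves for Black: none.
Not in check and no legal moves → stalemate.

stalemate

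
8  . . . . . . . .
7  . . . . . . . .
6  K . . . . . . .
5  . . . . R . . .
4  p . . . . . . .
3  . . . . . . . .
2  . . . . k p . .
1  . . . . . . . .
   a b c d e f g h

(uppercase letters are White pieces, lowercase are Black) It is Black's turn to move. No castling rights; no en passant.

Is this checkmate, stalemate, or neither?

Black to move; black king on e2.
In check: yes, from the white rook on e5.
Legal moves for Black: Kf3, Kd3, Kd2, Kf1, Kd1.
Black is in check but has 5 legal moves → neither.

neither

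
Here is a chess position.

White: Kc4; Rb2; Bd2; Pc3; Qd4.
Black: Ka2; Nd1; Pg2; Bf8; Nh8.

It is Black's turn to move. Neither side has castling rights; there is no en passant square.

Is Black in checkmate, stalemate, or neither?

neither

Black to move; black king on a2.
In check: yes, from the white rook on b2.
King squares — a1: available; b1: attacked by Rb2; b2: available; a3: available; b3: attacked by Rb2.
Legal moves for Black: Ka3, Kxb2, Ka1, Nxb2+.
Black is in check but has 4 legal moves → neither.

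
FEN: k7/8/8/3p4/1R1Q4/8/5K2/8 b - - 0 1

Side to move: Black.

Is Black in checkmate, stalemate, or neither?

stalemate

Black to move; black king on a8.
In check: no.
King squares — a7: attacked by Qd4; b7: attacked by Rb4; b8: attacked by Rb4.
Legal moves for Black: none.
Not in check and no legal moves → stalemate.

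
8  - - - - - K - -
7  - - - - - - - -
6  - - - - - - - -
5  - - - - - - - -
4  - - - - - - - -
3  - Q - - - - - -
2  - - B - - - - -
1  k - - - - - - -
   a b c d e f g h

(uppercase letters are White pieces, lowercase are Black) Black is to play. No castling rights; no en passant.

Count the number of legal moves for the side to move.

Black to move; king on a1.
In check: no.
Legal moves: none.
Count: 0.

0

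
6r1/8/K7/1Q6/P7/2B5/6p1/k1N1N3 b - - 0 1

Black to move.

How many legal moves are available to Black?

0

Black to move; king on a1.
In check: yes, from the white bishop on c3.
Legal moves: none.
Count: 0.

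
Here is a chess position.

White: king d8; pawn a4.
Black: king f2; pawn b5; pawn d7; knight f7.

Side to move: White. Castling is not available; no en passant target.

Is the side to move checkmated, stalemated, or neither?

neither

White to move; white king on d8.
In check: yes, from the black knight on f7.
King squares — c7: available; d7: available; e7: available; c8: available; e8: available.
Legal moves for White: Ke8, Kc8, Ke7, Kxd7, Kc7.
White is in check but has 5 legal moves → neither.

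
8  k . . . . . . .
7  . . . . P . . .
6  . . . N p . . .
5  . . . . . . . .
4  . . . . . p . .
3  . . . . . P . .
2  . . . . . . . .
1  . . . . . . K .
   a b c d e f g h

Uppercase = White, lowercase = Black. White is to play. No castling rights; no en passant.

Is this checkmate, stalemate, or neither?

neither

White to move; white king on g1.
In check: no.
Legal moves for White: Ne8, Nc8, Nf7, Nb7, Nf5, Nb5, Ne4, Nc4, Kh2, Kg2, Kf2, Kh1, Kf1, e8=Q+, e8=R+, e8=B, e8=N.
White has 17 legal moves and is not in check → neither.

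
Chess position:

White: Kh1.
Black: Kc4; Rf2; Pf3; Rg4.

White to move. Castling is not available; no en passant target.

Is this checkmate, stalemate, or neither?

White to move; white king on h1.
In check: no.
King squares — g1: attacked by Rg4; g2: attacked by Rf2; h2: attacked by Rf2.
Legal moves for White: none.
Not in check and no legal moves → stalemate.

stalemate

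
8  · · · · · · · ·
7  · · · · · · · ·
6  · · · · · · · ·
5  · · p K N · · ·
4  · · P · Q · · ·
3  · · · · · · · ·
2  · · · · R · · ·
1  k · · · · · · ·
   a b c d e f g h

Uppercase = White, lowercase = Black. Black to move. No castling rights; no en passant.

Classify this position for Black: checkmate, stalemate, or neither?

Black to move; black king on a1.
In check: no.
King squares — b1: attacked by Qe4; a2: attacked by Re2; b2: attacked by Re2.
Legal moves for Black: none.
Not in check and no legal moves → stalemate.

stalemate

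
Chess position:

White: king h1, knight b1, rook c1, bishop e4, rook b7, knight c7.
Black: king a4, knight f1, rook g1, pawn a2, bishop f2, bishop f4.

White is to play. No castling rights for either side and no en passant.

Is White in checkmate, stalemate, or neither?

White to move; white king on h1.
In check: yes, from the black rook on g1.
King squares — g1: attacked by Bf2; g2: attacked by Rg1; h2: attacked by Nf1.
Legal moves for White: none.
In check with no legal moves → checkmate.

checkmate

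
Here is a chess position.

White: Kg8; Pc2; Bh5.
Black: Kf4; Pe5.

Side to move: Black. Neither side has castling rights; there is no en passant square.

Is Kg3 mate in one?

After Kg3: white king on g8; in check: no.
White is not in check, so this cannot be checkmate.

no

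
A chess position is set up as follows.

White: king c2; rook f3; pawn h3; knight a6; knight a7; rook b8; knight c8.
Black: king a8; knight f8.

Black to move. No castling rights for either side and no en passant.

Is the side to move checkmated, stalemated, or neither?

Black to move; black king on a8.
In check: yes, from the white rook on b8.
King squares — a7: attacked by Nc8; b7: attacked by Rb8; b8: attacked by Na6.
Legal moves for Black: none.
In check with no legal moves → checkmate.

checkmate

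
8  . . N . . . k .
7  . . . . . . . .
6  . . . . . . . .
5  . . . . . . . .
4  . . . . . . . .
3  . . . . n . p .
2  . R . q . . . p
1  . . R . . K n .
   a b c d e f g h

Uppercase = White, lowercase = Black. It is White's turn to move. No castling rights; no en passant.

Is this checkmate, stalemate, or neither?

checkmate

White to move; white king on f1.
In check: yes, from the black knight on e3.
King squares — e1: attacked by Qd2; g1: attacked by Ph2; e2: attacked by Ng1; f2: attacked by Qd2; g2: attacked by Qd2.
Legal moves for White: none.
In check with no legal moves → checkmate.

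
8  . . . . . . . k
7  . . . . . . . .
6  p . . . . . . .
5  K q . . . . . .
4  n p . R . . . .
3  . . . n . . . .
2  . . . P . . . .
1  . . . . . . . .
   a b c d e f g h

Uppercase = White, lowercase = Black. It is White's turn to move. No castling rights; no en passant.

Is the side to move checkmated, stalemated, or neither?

White to move; white king on a5.
In check: yes, from the black queen on b5.
King squares — a4: attacked by Qb5; b4: attacked by Nd3; b5: attacked by Pa6; a6: attacked by Qb5; b6: attacked by Na4.
Legal moves for White: none.
In check with no legal moves → checkmate.

checkmate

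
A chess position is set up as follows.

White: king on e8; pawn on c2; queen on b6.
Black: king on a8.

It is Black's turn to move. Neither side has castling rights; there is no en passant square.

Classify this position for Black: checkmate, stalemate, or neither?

Black to move; black king on a8.
In check: no.
King squares — a7: attacked by Qb6; b7: attacked by Qb6; b8: attacked by Qb6.
Legal moves for Black: none.
Not in check and no legal moves → stalemate.

stalemate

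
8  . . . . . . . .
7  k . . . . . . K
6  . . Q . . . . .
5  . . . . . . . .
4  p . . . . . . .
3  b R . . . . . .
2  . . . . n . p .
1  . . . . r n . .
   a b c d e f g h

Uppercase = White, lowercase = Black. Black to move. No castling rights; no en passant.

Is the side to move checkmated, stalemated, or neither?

Black to move; black king on a7.
In check: no.
Legal moves for Black include: Bf8, Be7, Bd6, Bc5, Bb4, Bb2, Bc1, Nf4, Nd4, Neg3, Nc3, Ng1, Nc1, Nfg3, Ne3, Nh2, Nd2, Rd1, ... (list truncated; more exist).
Black has legal moves and is not in check → neither.

neither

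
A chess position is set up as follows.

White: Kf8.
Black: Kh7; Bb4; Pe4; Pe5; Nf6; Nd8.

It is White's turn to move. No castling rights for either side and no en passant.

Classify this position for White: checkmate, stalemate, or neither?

White to move; white king on f8.
In check: yes, from the black bishop on b4.
King squares — e7: attacked by Bb4; f7: attacked by Nd8; g7: attacked by Kh7; e8: attacked by Nf6; g8: attacked by Nf6.
Legal moves for White: none.
In check with no legal moves → checkmate.

checkmate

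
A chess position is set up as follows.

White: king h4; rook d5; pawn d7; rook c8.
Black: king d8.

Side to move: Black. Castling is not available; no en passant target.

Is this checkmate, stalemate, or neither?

neither

Black to move; black king on d8.
In check: yes, from the white rook on c8.
King squares — c7: attacked by Rc8; d7: attacked by Rd5; e7: available; c8: attacked by Pd7; e8: attacked by Pd7.
Legal moves for Black: Ke7.
Black is in check but has 1 legal move → neither.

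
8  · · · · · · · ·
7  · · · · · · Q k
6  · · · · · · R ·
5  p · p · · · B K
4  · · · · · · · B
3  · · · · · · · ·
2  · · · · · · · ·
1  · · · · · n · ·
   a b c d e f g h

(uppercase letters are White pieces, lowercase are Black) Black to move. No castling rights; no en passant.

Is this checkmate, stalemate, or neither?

checkmate

Black to move; black king on h7.
In check: yes, from the white queen on g7.
King squares — g6: attacked by Kh5; h6: attacked by Bg5; g7: attacked by Rg6; g8: attacked by Qg7; h8: attacked by Qg7.
Legal moves for Black: none.
In check with no legal moves → checkmate.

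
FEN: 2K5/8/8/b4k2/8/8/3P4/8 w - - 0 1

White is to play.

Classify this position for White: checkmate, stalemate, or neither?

neither

White to move; white king on c8.
In check: no.
Legal moves for White: Kb8, Kd7, Kb7, d3, d4.
White has 5 legal moves and is not in check → neither.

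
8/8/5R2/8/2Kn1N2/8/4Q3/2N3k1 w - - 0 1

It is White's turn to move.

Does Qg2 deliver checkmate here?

yes

After Qg2: black king on g1; in check: yes, from the white queen on g2.
King squares — f1: attacked by Qg2; h1: attacked by Qg2; f2: attacked by Qg2; g2: attacked by Nf4; h2: attacked by Qg2.
Black has no legal moves → checkmate.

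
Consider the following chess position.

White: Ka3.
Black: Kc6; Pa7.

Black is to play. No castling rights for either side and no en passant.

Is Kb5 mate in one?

no

After Kb5: white king on a3; in check: no.
White is not in check, so this cannot be checkmate.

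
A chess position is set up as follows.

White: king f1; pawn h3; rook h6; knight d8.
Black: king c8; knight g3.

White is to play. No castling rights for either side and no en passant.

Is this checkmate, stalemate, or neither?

neither

White to move; white king on f1.
In check: yes, from the black knight on g3.
King squares — e1: available; g1: available; e2: attacked by Ng3; f2: available; g2: available.
Legal moves for White: Kg2, Kf2, Kg1, Ke1.
White is in check but has 4 legal moves → neither.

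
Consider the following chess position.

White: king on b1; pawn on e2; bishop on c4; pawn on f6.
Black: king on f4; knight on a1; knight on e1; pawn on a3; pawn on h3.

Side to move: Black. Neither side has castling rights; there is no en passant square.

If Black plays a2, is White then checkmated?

After a2: white king on b1; in check: yes, from the black pawn on a2.
White has 5 legal replies: Kb2, Kxa2, Kc1, Kxa1, Bxa2.
In check but a legal move exists → not checkmate.

no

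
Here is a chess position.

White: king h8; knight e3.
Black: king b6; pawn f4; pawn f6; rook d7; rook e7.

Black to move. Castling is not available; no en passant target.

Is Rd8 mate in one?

yes

After Rd8: white king on h8; in check: yes, from the black rook on d8.
King squares — g7: attacked by Re7; h7: attacked by Re7; g8: attacked by Rd8.
White has no legal moves → checkmate.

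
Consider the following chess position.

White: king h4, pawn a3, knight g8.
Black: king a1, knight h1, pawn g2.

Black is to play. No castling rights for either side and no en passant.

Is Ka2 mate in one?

After Ka2: white king on h4; in check: no.
White is not in check, so this cannot be checkmate.

no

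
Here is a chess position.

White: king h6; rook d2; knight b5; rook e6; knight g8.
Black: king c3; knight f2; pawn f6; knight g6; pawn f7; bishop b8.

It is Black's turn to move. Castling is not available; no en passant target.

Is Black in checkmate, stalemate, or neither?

neither

Black to move; black king on c3.
In check: yes, from the white knight on b5.
King squares — b2: attacked by Rd2; c2: attacked by Rd2; d2: available; b3: available; d3: attacked by Rd2; b4: available; c4: available; d4: attacked by Rd2.
Legal moves for Black: Kc4, Kb4, Kb3, Kxd2.
Black is in check but has 4 legal moves → neither.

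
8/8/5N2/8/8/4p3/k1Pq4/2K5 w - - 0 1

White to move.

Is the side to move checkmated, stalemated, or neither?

checkmate

White to move; white king on c1.
In check: yes, from the black queen on d2.
King squares — b1: attacked by Ka2; d1: attacked by Qd2; b2: attacked by Ka2; c2: own pawn; d2: attacked by Pe3.
Legal moves for White: none.
In check with no legal moves → checkmate.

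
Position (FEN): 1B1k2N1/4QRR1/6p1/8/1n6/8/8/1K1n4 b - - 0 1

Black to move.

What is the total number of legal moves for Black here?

Black to move; king on d8.
In check: yes, from the white queen on e7.
Legal moves: Kc8.
Count: 1.

1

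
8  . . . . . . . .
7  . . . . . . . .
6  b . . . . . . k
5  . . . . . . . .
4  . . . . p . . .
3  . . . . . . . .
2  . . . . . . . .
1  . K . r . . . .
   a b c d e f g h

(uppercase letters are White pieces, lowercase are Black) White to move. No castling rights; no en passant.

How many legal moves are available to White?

White to move; king on b1.
In check: yes, from the black rook on d1.
Legal moves: Kc2, Kb2, Ka2.
Count: 3.

3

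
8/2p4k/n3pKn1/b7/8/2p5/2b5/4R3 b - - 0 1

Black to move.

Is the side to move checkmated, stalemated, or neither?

neither

Black to move; black king on h7.
In check: no.
Legal moves for Black include: Kh8, Kg8, Kh6, Nh8, Nf8, Ne7, Ne5, Nh4, Nf4, Nb8, Nc5, Nb4, Bb6, Bb4, Bf5, Be4, Ba4, Bd3, ... (list truncated; more exist).
Black has legal moves and is not in check → neither.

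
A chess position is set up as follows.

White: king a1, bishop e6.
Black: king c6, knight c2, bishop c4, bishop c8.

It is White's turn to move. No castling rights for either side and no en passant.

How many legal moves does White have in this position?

White to move; king on a1.
In check: yes, from the black knight on c2.
Legal moves: Kb2, Kb1.
Count: 2.

2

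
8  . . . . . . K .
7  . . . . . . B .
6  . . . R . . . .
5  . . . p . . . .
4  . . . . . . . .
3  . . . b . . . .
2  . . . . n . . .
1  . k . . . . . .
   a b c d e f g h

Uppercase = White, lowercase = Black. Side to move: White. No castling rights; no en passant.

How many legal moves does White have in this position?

22

White to move; king on g8.
In check: no.
Legal moves: Kh8, Kf8, Kf7, Bh8, Bf8, Bh6, Bf6, Be5, Bd4, Bc3, Bb2, Ba1, Rd8, Rd7, Rh6, Rg6, Rf6, Re6, Rc6, Rb6+, Ra6, Rxd5.
Count: 22.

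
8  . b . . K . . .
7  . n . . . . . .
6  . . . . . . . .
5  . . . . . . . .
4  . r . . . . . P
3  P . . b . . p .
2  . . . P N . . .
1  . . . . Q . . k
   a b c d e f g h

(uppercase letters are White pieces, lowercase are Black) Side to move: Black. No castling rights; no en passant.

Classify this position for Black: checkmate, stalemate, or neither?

neither

Black to move; black king on h1.
In check: yes, from the white queen on e1.
Legal moves for Black: Kh2, Kg2.
Black is in check but has 2 legal moves → neither.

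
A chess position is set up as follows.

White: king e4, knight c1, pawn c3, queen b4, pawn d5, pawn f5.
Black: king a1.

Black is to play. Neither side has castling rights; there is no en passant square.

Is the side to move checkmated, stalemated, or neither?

stalemate

Black to move; black king on a1.
In check: no.
King squares — b1: attacked by Qb4; a2: attacked by Nc1; b2: attacked by Qb4.
Legal moves for Black: none.
Not in check and no legal moves → stalemate.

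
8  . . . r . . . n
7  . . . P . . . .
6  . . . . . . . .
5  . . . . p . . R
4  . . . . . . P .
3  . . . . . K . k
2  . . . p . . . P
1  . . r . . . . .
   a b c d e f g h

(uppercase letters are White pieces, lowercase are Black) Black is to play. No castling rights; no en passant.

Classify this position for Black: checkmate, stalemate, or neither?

checkmate

Black to move; black king on h3.
In check: yes, from the white rook on h5.
King squares — g2: attacked by Kf3; h2: attacked by Rh5; g3: attacked by Ph2; g4: attacked by Kf3; h4: attacked by Rh5.
Legal moves for Black: none.
In check with no legal moves → checkmate.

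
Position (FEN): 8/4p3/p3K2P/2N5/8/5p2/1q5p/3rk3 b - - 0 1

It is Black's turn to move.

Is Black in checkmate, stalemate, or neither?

Black to move; black king on e1.
In check: no.
Legal moves for Black include: Qh8, Qb8, Qg7, Qb7, Qf6#, Qb6+, Qe5+, Qb5, Qd4, Qb4, Qc3, Qb3+, Qa3, Qg2, Qf2, Qe2+, Qd2, Qc2, ... (list truncated; more exist).
Black has legal moves and is not in check → neither.

neither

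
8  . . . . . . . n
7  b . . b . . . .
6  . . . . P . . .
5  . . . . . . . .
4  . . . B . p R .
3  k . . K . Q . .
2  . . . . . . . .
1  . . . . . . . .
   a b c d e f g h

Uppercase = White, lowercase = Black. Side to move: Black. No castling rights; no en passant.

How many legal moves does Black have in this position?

Black to move; king on a3.
In check: no.
Legal moves: Nf7, Ng6, Be8, Bc8, Bxe6, Bc6, Bb5+, Ba4, Bb8, Bb6, Bc5, Bxd4, Kb4, Ka4, Kb3, Ka2.
Count: 16.

16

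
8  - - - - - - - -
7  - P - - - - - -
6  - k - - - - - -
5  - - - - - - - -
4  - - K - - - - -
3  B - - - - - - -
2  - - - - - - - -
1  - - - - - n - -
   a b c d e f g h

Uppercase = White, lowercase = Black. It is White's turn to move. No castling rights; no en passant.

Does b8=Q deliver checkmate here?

After b8=Q: black king on b6; in check: yes, from the white queen on b8.
Black has 3 legal replies: Kc6, Ka6, Ka5.
In check but a legal move exists → not checkmate.

no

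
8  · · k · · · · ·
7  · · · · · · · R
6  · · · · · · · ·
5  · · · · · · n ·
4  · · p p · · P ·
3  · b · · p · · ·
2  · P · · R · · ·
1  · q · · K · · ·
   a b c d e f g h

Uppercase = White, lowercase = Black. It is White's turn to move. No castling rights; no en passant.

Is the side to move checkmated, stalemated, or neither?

White to move; white king on e1.
In check: yes, from the black queen on b1.
King squares — d1: attacked by Qb1; f1: attacked by Qb1; d2: attacked by Pe3; e2: own rook; f2: attacked by Pe3.
Legal moves for White: none.
In check with no legal moves → checkmate.

checkmate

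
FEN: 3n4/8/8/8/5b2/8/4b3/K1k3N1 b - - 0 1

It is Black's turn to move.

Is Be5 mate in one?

After Be5: white king on a1; in check: yes, from the black bishop on e5.
White has 1 legal reply: Ka2.
In check but a legal move exists → not checkmate.

no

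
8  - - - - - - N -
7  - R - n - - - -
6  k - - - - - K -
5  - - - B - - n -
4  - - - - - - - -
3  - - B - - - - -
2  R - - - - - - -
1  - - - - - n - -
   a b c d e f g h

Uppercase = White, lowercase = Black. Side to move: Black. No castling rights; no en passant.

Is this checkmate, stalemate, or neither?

Black to move; black king on a6.
In check: yes, from the white rook on a2.
King squares — a5: attacked by Ra2; b5: attacked by Rb7; b6: attacked by Rb7; a7: attacked by Ra2; b7: attacked by Bd5.
Legal moves for Black: none.
In check with no legal moves → checkmate.

checkmate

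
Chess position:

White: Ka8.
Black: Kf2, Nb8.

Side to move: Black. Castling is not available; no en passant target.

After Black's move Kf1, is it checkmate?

After Kf1: white king on a8; in check: no.
White is not in check, so this cannot be checkmate.

no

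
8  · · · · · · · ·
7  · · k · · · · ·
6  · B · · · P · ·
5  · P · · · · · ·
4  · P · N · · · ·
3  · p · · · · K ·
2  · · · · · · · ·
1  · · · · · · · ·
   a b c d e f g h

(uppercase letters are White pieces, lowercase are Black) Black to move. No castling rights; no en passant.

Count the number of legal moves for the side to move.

6

Black to move; king on c7.
In check: yes, from the white bishop on b6.
Legal moves: Kc8, Kb8, Kd7, Kb7, Kd6, Kxb6.
Count: 6.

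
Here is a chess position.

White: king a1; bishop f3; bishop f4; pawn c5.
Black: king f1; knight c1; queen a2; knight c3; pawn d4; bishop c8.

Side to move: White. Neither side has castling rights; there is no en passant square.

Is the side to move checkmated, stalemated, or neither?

checkmate

White to move; white king on a1.
In check: yes, from the black queen on a2.
King squares — b1: attacked by Qa2; a2: attacked by Nc1; b2: attacked by Qa2.
Legal moves for White: none.
In check with no legal moves → checkmate.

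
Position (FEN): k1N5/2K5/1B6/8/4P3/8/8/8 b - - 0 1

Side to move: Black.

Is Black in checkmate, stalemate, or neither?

Black to move; black king on a8.
In check: no.
King squares — a7: attacked by Bb6; b7: attacked by Kc7; b8: attacked by Kc7.
Legal moves for Black: none.
Not in check and no legal moves → stalemate.

stalemate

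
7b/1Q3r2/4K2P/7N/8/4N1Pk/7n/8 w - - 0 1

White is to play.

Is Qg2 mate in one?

After Qg2: black king on h3; in check: yes, from the white queen on g2.
King squares — g2: attacked by Ne3; h2: own knight; g3: attacked by Qg2; g4: attacked by Ne3; h4: attacked by Pg3.
Black has no legal moves → checkmate.

yes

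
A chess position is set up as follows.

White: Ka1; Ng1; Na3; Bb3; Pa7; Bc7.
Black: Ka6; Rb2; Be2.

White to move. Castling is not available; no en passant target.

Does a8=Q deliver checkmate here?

yes

After a8=Q: black king on a6; in check: yes, from the white queen on a8.
King squares — a5: attacked by Bc7; b5: attacked by Na3; b6: attacked by Bc7; a7: attacked by Qa8; b7: attacked by Qa8.
Black has no legal moves → checkmate.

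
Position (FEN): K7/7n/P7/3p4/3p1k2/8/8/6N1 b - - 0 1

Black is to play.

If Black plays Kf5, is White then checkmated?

no

After Kf5: white king on a8; in check: no.
White is not in check, so this cannot be checkmate.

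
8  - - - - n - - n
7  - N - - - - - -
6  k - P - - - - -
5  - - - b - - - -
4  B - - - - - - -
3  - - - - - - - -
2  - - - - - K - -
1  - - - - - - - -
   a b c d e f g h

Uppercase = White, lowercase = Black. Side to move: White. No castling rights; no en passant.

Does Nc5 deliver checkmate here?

no

After Nc5: black king on a6; in check: yes, from the white knight on c5.
Black has 3 legal replies: Ka7, Kb6, Ka5.
In check but a legal move exists → not checkmate.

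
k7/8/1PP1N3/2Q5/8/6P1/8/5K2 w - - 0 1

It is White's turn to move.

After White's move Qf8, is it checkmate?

After Qf8: black king on a8; in check: yes, from the white queen on f8.
King squares — a7: attacked by Pb6; b7: attacked by Pc6; b8: attacked by Qf8.
Black has no legal moves → checkmate.

yes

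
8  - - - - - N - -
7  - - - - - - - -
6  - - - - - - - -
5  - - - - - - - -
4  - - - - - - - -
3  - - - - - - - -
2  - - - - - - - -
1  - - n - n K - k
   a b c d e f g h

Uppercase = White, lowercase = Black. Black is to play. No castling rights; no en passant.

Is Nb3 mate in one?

no

After Nb3: white king on f1; in check: no.
White is not in check, so this cannot be checkmate.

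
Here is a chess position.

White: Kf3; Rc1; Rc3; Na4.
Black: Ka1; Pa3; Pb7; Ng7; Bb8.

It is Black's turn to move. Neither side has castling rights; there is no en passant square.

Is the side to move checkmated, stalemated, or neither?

Black to move; black king on a1.
In check: yes, from the white rook on c1.
Legal moves for Black: Ka2.
Black is in check but has 1 legal move → neither.

neither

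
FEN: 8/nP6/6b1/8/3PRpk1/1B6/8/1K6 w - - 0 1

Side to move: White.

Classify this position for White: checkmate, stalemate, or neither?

neither

White to move; white king on b1.
In check: no.
Legal moves for White include: Bg8, Bf7, Be6+, Bd5, Bc4, Ba4, Bc2, Ba2, Bd1+, Kc2, Kb2, Ka2, Kc1, Ka1, b8=Q, b8=R, b8=B, b8=N, ... (list truncated; more exist).
White has legal moves and is not in check → neither.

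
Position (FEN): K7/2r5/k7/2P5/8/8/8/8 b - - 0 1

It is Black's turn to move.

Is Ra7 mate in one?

no

After Ra7: white king on a8; in check: yes, from the black rook on a7.
White has 1 legal reply: Kb8.
In check but a legal move exists → not checkmate.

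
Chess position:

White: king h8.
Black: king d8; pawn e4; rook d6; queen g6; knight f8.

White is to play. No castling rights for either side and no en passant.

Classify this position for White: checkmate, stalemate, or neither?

stalemate

White to move; white king on h8.
In check: no.
King squares — g7: attacked by Qg6; h7: attacked by Qg6; g8: attacked by Qg6.
Legal moves for White: none.
Not in check and no legal moves → stalemate.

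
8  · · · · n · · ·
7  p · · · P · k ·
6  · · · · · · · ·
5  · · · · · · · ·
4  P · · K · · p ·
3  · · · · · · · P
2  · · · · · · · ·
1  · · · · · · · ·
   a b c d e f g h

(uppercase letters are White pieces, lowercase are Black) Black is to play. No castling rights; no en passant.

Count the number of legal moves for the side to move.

Black to move; king on g7.
In check: no.
Legal moves: Nc7, Nf6, Nd6, Kh8, Kg8, Kh7, Kf7, Kh6, Kg6, Kf6, gxh3, a6, g3, a5.
Count: 14.

14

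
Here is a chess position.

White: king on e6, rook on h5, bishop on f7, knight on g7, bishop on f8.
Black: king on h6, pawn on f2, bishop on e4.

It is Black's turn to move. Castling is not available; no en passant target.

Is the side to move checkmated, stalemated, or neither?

Black to move; black king on h6.
In check: yes, from the white rook on h5.
King squares — g5: attacked by Rh5; h5: attacked by Bf7; g6: attacked by Bf7; g7: attacked by Bf8; h7: attacked by Rh5.
Legal moves for Black: none.
In check with no legal moves → checkmate.

checkmate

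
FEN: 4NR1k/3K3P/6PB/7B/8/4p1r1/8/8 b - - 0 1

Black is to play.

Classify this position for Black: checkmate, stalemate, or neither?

Black to move; black king on h8.
In check: yes, from the white rook on f8.
King squares — g7: attacked by Bh6; h7: attacked by Pg6; g8: attacked by Ph7.
Legal moves for Black: none.
In check with no legal moves → checkmate.

checkmate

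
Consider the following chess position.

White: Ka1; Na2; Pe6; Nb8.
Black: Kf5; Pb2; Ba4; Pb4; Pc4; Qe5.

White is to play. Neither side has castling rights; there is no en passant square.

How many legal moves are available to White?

1

White to move; king on a1.
In check: yes, from the black pawn on b2.
Legal moves: Kb1.
Count: 1.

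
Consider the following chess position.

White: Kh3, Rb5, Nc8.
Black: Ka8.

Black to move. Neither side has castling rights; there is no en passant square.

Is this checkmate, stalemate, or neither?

Black to move; black king on a8.
In check: no.
King squares — a7: attacked by Nc8; b7: attacked by Rb5; b8: attacked by Rb5.
Legal moves for Black: none.
Not in check and no legal moves → stalemate.

stalemate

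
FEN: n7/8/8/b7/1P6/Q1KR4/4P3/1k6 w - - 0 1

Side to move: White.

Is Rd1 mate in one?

After Rd1: black king on b1; in check: yes, from the white rook on d1.
King squares — a1: attacked by Rd1; c1: attacked by Rd1; a2: attacked by Qa3; b2: attacked by Qa3; c2: attacked by Kc3.
Black has no legal moves → checkmate.

yes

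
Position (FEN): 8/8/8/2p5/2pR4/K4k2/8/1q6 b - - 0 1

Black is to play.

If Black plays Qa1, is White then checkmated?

After Qa1: white king on a3; in check: yes, from the black queen on a1.
King squares — a2: attacked by Qa1; b2: attacked by Qa1; b3: attacked by Pc4; a4: attacked by Qa1; b4: attacked by Pc5.
White has no legal moves → checkmate.

yes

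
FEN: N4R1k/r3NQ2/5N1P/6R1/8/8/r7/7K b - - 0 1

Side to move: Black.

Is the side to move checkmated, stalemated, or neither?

Black to move; black king on h8.
In check: yes, from the white rook on f8.
King squares — g7: attacked by Rg5; h7: attacked by Nf6; g8: attacked by Rg5.
Legal moves for Black: none.
In check with no legal moves → checkmate.

checkmate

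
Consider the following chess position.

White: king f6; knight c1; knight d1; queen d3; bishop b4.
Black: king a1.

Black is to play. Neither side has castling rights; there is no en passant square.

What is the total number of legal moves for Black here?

0

Black to move; king on a1.
In check: no.
Legal moves: none.
Count: 0.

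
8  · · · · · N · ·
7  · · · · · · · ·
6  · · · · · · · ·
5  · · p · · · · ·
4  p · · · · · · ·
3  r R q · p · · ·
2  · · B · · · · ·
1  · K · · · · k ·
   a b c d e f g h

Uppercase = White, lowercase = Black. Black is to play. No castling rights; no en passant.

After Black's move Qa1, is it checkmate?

After Qa1: white king on b1; in check: yes, from the black queen on a1.
King squares — a1: attacked by Ra3; c1: attacked by Qa1; a2: attacked by Qa1; b2: attacked by Qa1; c2: own bishop.
White has no legal moves → checkmate.

yes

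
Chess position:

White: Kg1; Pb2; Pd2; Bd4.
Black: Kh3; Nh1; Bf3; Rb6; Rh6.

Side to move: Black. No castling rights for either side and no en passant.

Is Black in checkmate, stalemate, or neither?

neither

Black to move; black king on h3.
In check: no.
Legal moves for Black include: Rh8, Rh7, Rhg6+, Rhf6, Rhe6, Rhd6, Rhc6, Rh5, Rh4, Rb8, Rb7, Rbg6+, Rbf6, Rbe6, Rbd6, Rbc6, Ra6, Rb5, ... (list truncated; more exist).
Black has legal moves and is not in check → neither.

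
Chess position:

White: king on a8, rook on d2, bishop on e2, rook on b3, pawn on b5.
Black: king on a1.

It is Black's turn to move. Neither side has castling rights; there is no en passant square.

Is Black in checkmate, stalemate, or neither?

stalemate

Black to move; black king on a1.
In check: no.
King squares — b1: attacked by Rb3; a2: attacked by Rd2; b2: attacked by Rd2.
Legal moves for Black: none.
Not in check and no legal moves → stalemate.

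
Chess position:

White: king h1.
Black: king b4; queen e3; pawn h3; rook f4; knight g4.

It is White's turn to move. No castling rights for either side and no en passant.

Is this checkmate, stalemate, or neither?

stalemate

White to move; white king on h1.
In check: no.
King squares — g1: attacked by Qe3; g2: attacked by Ph3; h2: attacked by Ng4.
Legal moves for White: none.
Not in check and no legal moves → stalemate.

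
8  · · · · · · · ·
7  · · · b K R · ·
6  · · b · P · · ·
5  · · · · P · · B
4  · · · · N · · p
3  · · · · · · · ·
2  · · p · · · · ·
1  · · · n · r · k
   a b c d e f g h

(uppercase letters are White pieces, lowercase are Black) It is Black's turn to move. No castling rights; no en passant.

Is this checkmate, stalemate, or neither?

neither

Black to move; black king on h1.
In check: no.
Legal moves for Black include: Be8, Bc8, Bxe6, Ba8, Bb7, Bd5, Bb5, Bxe4, Ba4, Kh2, Kg2, Kg1, Rxf7+, Rf6, Rf5, Rf4, Rf3, Rf2, ... (list truncated; more exist).
Black has legal moves and is not in check → neither.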